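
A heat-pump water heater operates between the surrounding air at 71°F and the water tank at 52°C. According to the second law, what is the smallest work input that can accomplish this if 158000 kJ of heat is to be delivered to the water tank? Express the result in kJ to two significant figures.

In absolute terms T_C = 294.82 K and T_H = 325.15 K, so ΔT = 30.33 K.
The reversible limit is COP_HP = T_H/ΔT = 10.72, so W_min = Q_H/COP = Q_H·ΔT/T_H.
W_min = 158000 × 30.33/325.15 = 14740 kJ.

15000 kJ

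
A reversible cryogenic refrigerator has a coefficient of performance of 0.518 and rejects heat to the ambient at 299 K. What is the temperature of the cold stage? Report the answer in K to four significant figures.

For a Carnot refrigerator COP_R = T_C/(T_H − T_C), so T_C = COP·T_H/(1 + COP).
With T_H = 299.00 K, T_C = 0.518 × 299.00/1.518 = 102.03 K.

102.0 K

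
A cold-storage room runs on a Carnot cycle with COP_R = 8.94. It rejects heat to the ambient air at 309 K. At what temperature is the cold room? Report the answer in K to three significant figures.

278 K

For a Carnot refrigerator COP_R = T_C/(T_H − T_C), so T_C = COP·T_H/(1 + COP).
With T_H = 309.00 K, T_C = 8.94 × 309.00/9.940 = 277.91 K.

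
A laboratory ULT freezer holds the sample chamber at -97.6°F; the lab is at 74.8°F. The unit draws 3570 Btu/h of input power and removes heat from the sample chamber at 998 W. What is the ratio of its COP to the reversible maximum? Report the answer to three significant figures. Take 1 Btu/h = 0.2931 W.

Converting, Q̇_C = 998.0 W = 3405 Btu/h, so COP_actual = Q̇_C/Ẇ = 3405/3570 = 0.9538.
In absolute terms T_C = 201.15 K and T_H = 296.93 K, so ΔT = 95.78 K.
COP_Carnot = T_C/ΔT = 201.15/95.78 = 2.100.
η_II = COP_actual/COP_Carnot = 0.9538/2.100 = 0.4541.

0.454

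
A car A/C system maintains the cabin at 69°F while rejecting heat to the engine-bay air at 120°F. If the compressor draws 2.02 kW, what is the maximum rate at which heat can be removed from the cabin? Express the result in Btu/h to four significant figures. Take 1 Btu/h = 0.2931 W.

71440 Btu/h

In absolute terms T_C = 293.71 K and T_H = 322.04 K, so ΔT = 28.33 K.
COP_Carnot = T_C/ΔT = 293.71/28.33 = 10.37.
Q̇_max = COP_Carnot × Ẇ = 10.37 × 2.020 kW = 20.94 kW = 71440 Btu/h.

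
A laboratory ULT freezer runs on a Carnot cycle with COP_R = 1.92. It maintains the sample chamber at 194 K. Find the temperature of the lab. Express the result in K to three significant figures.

295 K

COP_R = T_C/(T_H − T_C) gives T_H − T_C = T_C/COP.
With T_C = 194.00 K, T_H = 194.00 × (1 + 1/1.92) = 295.04 K.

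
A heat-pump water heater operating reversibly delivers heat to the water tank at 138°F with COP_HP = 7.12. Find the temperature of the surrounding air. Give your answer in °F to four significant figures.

54.06 °F

COP_HP = T_H/(T_H − T_C) gives T_H − T_C = T_H/COP.
With T_H = 332.04 K, T_C = 332.04 × (1 − 1/7.12) = 285.40 K.
Converting, 285.40 K = 54.06°F.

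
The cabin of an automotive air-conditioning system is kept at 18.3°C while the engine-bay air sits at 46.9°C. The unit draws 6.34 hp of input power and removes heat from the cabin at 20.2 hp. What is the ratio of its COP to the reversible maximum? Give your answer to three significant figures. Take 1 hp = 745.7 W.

0.313

COP_actual = Q̇_C/Ẇ = 20.20/6.340 = 3.186.
In absolute terms T_C = 291.45 K and T_H = 320.05 K, so ΔT = 28.60 K.
COP_Carnot = T_C/ΔT = 291.45/28.60 = 10.19.
η_II = COP_actual/COP_Carnot = 3.186/10.19 = 0.3127.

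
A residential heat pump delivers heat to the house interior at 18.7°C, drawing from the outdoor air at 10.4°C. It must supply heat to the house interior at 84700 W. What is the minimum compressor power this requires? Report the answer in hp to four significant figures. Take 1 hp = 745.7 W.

In absolute terms T_C = 283.55 K and T_H = 291.85 K, so ΔT = 8.300 K.
COP_Carnot = T_H/ΔT = 291.85/8.300 = 35.16.
Ẇ_min = Q̇/COP_Carnot = 84700/35.16 = 2409 W = 3.230 hp.

3.230 hp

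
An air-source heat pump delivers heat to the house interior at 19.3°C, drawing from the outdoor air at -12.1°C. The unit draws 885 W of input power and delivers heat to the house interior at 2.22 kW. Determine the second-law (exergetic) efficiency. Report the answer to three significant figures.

Converting, Q̇_H = 2.220 kW = 2220 W, so COP_actual = Q̇_H/Ẇ = 2220/885.0 = 2.508.
In absolute terms T_C = 261.05 K and T_H = 292.45 K, so ΔT = 31.40 K.
COP_Carnot = T_H/ΔT = 292.45/31.40 = 9.314.
η_II = COP_actual/COP_Carnot = 2.508/9.314 = 0.2693.

0.269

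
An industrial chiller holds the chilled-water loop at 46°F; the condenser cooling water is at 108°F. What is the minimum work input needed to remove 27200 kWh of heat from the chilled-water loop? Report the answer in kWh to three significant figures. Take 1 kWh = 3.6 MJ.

In absolute terms T_C = 280.93 K and T_H = 315.37 K, so ΔT = 34.44 K.
The reversible limit is COP_R = T_C/ΔT = 8.156, so W_min = Q_C/COP = Q_C·ΔT/T_C.
W_min = 27200 × 34.44/280.93 = 3335 kWh.

3330 kWh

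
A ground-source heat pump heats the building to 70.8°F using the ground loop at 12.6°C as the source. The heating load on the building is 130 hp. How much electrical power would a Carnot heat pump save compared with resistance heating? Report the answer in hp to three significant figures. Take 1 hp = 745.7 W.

126 hp

In absolute terms T_C = 285.75 K and T_H = 294.71 K, so ΔT = 8.956 K.
COP_Carnot = T_H/ΔT = 294.71/8.956 = 32.91.
Resistance heating needs Ẇ_res = Q̇_H = 130.0 hp; the reversible heat pump needs only Ẇ_hp = Q̇_H/COP = 3.950 hp.
Saving = 130.0 − 3.950 = 126.0 hp.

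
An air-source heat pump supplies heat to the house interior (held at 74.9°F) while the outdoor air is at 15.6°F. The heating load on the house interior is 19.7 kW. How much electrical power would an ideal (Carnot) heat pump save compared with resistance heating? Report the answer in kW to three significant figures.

17.5 kW

In absolute terms T_C = 264.04 K and T_H = 296.98 K, so ΔT = 32.94 K.
COP_Carnot = T_H/ΔT = 296.98/32.94 = 9.015.
Resistance heating needs Ẇ_res = Q̇_H = 19.70 kW; the reversible heat pump needs only Ẇ_hp = Q̇_H/COP = 2.185 kW.
Saving = 19.70 − 2.185 = 17.51 kW.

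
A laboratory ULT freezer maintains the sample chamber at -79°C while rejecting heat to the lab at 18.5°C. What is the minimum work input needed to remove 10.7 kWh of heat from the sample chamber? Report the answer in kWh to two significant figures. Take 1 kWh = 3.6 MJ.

In absolute terms T_C = 194.15 K and T_H = 291.65 K, so ΔT = 97.50 K.
The reversible limit is COP_R = T_C/ΔT = 1.991, so W_min = Q_C/COP = Q_C·ΔT/T_C.
W_min = 10.70 × 97.50/194.15 = 5.373 kWh.

5.4 kWh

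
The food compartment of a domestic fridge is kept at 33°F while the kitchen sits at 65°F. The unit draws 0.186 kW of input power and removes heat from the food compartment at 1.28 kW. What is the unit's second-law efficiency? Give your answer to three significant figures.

0.447

COP_actual = Q̇_C/Ẇ = 1.280/0.1860 = 6.882.
In absolute terms T_C = 273.71 K and T_H = 291.48 K, so ΔT = 17.78 K.
COP_Carnot = T_C/ΔT = 273.71/17.78 = 15.40.
η_II = COP_actual/COP_Carnot = 6.882/15.40 = 0.4470.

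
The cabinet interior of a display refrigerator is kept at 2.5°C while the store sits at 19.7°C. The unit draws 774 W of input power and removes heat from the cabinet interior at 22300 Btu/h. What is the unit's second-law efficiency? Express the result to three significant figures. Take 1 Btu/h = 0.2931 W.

0.527

Converting, Q̇_C = 22300 Btu/h = 6536 W, so COP_actual = Q̇_C/Ẇ = 6536/774.0 = 8.445.
In absolute terms T_C = 275.65 K and T_H = 292.85 K, so ΔT = 17.20 K.
COP_Carnot = T_C/ΔT = 275.65/17.20 = 16.03.
η_II = COP_actual/COP_Carnot = 8.445/16.03 = 0.5269.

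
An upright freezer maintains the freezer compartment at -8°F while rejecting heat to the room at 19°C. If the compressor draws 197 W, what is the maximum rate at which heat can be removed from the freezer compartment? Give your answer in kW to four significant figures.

1.199 kW

In absolute terms T_C = 250.93 K and T_H = 292.15 K, so ΔT = 41.22 K.
COP_Carnot = T_C/ΔT = 250.93/41.22 = 6.087.
Q̇_max = COP_Carnot × Ẇ = 6.087 × 197.0 W = 1199 W = 1.199 kW.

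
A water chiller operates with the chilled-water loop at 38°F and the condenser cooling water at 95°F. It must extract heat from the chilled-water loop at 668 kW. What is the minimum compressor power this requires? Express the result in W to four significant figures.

In absolute terms T_C = 276.48 K and T_H = 308.15 K, so ΔT = 31.67 K.
COP_Carnot = T_C/ΔT = 276.48/31.67 = 8.731.
Ẇ_min = Q̇/COP_Carnot = 668.0/8.731 = 76.51 kW = 76510 W.

76510 W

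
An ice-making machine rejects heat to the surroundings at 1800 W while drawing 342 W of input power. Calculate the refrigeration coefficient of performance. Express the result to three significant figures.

4.26

The first law gives Q̇_H = Q̇_C + Ẇ, so the three rates are Q̇_C = 1458, Q̇_H = 1800, Ẇ = 342.0 W.
COP_R = Q̇_C/Ẇ = 1458/342.0 = 4.263.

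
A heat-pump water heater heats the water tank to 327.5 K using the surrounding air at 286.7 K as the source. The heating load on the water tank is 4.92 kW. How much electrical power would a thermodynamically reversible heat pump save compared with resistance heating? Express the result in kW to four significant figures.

4.307 kW

The reservoir spacing is ΔT = 327.5 − 286.7 = 40.80 K.
COP_Carnot = T_H/ΔT = 327.50/40.80 = 8.027.
Resistance heating needs Ẇ_res = Q̇_H = 4.920 kW; the reversible heat pump needs only Ẇ_hp = Q̇_H/COP = 0.6129 kW.
Saving = 4.920 − 0.6129 = 4.307 kW.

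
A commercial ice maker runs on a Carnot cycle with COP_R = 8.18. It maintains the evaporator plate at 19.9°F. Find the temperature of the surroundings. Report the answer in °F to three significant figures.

COP_R = T_C/(T_H − T_C) gives T_H − T_C = T_C/COP.
With T_C = 266.43 K, T_H = 266.43 × (1 + 1/8.18) = 299.00 K.
Converting, 299.00 K = 78.53°F.

78.5 °F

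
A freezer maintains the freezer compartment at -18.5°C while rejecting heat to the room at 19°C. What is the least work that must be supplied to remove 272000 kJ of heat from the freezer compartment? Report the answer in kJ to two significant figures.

In absolute terms T_C = 254.65 K and T_H = 292.15 K, so ΔT = 37.50 K.
The reversible limit is COP_R = T_C/ΔT = 6.791, so W_min = Q_C/COP = Q_C·ΔT/T_C.
W_min = 272000 × 37.50/254.65 = 40050 kJ.

40000 kJ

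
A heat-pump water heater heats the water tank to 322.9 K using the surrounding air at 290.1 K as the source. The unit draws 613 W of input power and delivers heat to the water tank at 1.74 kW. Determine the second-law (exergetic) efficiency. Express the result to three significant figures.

0.288

Converting, Q̇_H = 1.740 kW = 1740 W, so COP_actual = Q̇_H/Ẇ = 1740/613.0 = 2.838.
The reservoir spacing is ΔT = 322.9 − 290.1 = 32.80 K.
COP_Carnot = T_H/ΔT = 322.90/32.80 = 9.845.
η_II = COP_actual/COP_Carnot = 2.838/9.845 = 0.2883.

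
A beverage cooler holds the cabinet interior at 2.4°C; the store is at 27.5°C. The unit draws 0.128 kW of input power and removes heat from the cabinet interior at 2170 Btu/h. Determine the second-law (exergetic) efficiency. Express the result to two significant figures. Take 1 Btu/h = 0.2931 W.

0.45

Converting, Q̇_C = 2170 Btu/h = 0.6360 kW, so COP_actual = Q̇_C/Ẇ = 0.6360/0.1280 = 4.969.
In absolute terms T_C = 275.55 K and T_H = 300.65 K, so ΔT = 25.10 K.
COP_Carnot = T_C/ΔT = 275.55/25.10 = 10.98.
η_II = COP_actual/COP_Carnot = 4.969/10.98 = 0.4526.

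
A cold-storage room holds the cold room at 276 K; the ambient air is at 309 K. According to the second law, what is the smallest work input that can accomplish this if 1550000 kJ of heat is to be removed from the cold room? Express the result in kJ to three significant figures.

The reservoir spacing is ΔT = 309 − 276 = 33.00 K.
The reversible limit is COP_R = T_C/ΔT = 8.364, so W_min = Q_C/COP = Q_C·ΔT/T_C.
W_min = 1550000 × 33.00/276.00 = 185300 kJ.

185000 kJ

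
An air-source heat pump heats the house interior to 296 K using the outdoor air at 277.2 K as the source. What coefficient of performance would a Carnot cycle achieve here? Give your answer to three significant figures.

15.7

The reservoir spacing is ΔT = 296 − 277.2 = 18.80 K.
For a reversible cycle, COP_Carnot = T_H/ΔT = 296.00/18.80 = 15.74.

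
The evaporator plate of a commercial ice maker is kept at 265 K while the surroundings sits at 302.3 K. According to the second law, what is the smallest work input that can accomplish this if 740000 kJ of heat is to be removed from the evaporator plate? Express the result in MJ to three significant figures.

The reservoir spacing is ΔT = 302.3 − 265 = 37.30 K.
The reversible limit is COP_R = T_C/ΔT = 7.105, so W_min = Q_C/COP = Q_C·ΔT/T_C.
W_min = 740000 × 37.30/265.00 = 104200 kJ = 104.2 MJ.

104 MJ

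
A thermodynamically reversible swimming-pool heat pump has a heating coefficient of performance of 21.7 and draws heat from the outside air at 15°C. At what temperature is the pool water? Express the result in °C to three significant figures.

COP_HP = T_H/(T_H − T_C) rearranges to T_H = COP·T_C/(COP − 1).
With T_C = 288.15 K, T_H = 21.7 × 288.15/20.70 = 302.07 K.
Converting, 302.07 K = 28.92°C.

28.9 °C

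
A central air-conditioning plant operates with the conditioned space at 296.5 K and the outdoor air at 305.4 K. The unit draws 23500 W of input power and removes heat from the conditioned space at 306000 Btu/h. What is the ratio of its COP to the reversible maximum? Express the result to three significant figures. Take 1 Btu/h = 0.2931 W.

Converting, Q̇_C = 306000 Btu/h = 89690 W, so COP_actual = Q̇_C/Ẇ = 89690/23500 = 3.817.
The reservoir spacing is ΔT = 305.4 − 296.5 = 8.900 K.
COP_Carnot = T_C/ΔT = 296.50/8.900 = 33.31.
η_II = COP_actual/COP_Carnot = 3.817/33.31 = 0.1146.

0.115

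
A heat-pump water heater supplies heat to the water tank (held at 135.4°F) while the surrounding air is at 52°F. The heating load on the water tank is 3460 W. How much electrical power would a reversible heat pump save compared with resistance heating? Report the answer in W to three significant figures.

2980 W

In absolute terms T_C = 284.26 K and T_H = 330.59 K, so ΔT = 46.33 K.
COP_Carnot = T_H/ΔT = 330.59/46.33 = 7.135.
Resistance heating needs Ẇ_res = Q̇_H = 3460 W; the reversible heat pump needs only Ẇ_hp = Q̇_H/COP = 484.9 W.
Saving = 3460 − 484.9 = 2975 W.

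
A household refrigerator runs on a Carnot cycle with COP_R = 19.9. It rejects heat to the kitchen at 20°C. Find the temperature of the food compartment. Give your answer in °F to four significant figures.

For a Carnot refrigerator COP_R = T_C/(T_H − T_C), so T_C = COP·T_H/(1 + COP).
With T_H = 293.15 K, T_C = 19.9 × 293.15/20.90 = 279.12 K.
Converting, 279.12 K = 42.75°F.

42.75 °F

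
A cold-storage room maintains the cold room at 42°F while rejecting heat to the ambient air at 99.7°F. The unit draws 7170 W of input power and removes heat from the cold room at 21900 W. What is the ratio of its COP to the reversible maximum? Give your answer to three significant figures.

COP_actual = Q̇_C/Ẇ = 21900/7170 = 3.054.
In absolute terms T_C = 278.71 K and T_H = 310.76 K, so ΔT = 32.06 K.
COP_Carnot = T_C/ΔT = 278.71/32.06 = 8.694.
η_II = COP_actual/COP_Carnot = 3.054/8.694 = 0.3513.

0.351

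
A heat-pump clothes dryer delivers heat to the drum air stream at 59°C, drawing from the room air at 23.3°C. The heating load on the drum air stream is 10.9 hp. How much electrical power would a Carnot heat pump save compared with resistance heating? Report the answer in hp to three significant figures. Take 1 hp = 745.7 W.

9.73 hp

In absolute terms T_C = 296.45 K and T_H = 332.15 K, so ΔT = 35.70 K.
COP_Carnot = T_H/ΔT = 332.15/35.70 = 9.304.
Resistance heating needs Ẇ_res = Q̇_H = 10.90 hp; the reversible heat pump needs only Ẇ_hp = Q̇_H/COP = 1.172 hp.
Saving = 10.90 − 1.172 = 9.728 hp.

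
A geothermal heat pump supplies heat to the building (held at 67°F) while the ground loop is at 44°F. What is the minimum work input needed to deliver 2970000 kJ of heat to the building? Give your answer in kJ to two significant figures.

In absolute terms T_C = 279.82 K and T_H = 292.59 K, so ΔT = 12.78 K.
The reversible limit is COP_HP = T_H/ΔT = 22.90, so W_min = Q_H/COP = Q_H·ΔT/T_H.
W_min = 2970000 × 12.78/292.59 = 129700 kJ.

130000 kJ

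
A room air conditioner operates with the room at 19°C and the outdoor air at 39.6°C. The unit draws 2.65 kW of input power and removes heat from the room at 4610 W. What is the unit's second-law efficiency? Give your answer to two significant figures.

0.12

Converting, Q̇_C = 4610 W = 4.610 kW, so COP_actual = Q̇_C/Ẇ = 4.610/2.650 = 1.740.
In absolute terms T_C = 292.15 K and T_H = 312.75 K, so ΔT = 20.60 K.
COP_Carnot = T_C/ΔT = 292.15/20.60 = 14.18.
η_II = COP_actual/COP_Carnot = 1.740/14.18 = 0.1227.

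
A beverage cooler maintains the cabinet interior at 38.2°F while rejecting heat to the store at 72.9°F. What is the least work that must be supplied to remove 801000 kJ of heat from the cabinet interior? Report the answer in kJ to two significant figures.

56000 kJ

In absolute terms T_C = 276.59 K and T_H = 295.87 K, so ΔT = 19.28 K.
The reversible limit is COP_R = T_C/ΔT = 14.35, so W_min = Q_C/COP = Q_C·ΔT/T_C.
W_min = 801000 × 19.28/276.59 = 55830 kJ.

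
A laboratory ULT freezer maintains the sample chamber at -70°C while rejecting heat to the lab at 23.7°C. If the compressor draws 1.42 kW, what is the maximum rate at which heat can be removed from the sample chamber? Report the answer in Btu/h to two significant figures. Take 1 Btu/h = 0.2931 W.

11000 Btu/h

In absolute terms T_C = 203.15 K and T_H = 296.85 K, so ΔT = 93.70 K.
COP_Carnot = T_C/ΔT = 203.15/93.70 = 2.168.
Q̇_max = COP_Carnot × Ẇ = 2.168 × 1.420 kW = 3.079 kW = 10500 Btu/h.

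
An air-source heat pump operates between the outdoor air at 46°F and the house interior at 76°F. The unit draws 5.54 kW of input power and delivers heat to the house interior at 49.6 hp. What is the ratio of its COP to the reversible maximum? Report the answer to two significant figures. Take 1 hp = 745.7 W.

0.37

Converting, Q̇_H = 49.60 hp = 36.99 kW, so COP_actual = Q̇_H/Ẇ = 36.99/5.540 = 6.676.
In absolute terms T_C = 280.93 K and T_H = 297.59 K, so ΔT = 16.67 K.
COP_Carnot = T_H/ΔT = 297.59/16.67 = 17.86.
η_II = COP_actual/COP_Carnot = 6.676/17.86 = 0.3739.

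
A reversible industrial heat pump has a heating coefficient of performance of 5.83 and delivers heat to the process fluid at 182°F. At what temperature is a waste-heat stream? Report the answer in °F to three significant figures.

71.9 °F

COP_HP = T_H/(T_H − T_C) gives T_H − T_C = T_H/COP.
With T_H = 356.48 K, T_C = 356.48 × (1 − 1/5.83) = 295.34 K.
Converting, 295.34 K = 71.94°F.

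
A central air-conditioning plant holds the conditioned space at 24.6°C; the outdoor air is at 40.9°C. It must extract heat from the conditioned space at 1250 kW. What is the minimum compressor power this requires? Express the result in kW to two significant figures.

In absolute terms T_C = 297.75 K and T_H = 314.05 K, so ΔT = 16.30 K.
COP_Carnot = T_C/ΔT = 297.75/16.30 = 18.27.
Ẇ_min = Q̇/COP_Carnot = 1250/18.27 = 68.43 kW.

68 kW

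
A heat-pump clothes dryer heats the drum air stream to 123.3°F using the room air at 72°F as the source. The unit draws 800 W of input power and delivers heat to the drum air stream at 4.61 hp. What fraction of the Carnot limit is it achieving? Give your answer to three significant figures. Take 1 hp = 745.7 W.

Converting, Q̇_H = 4.610 hp = 3438 W, so COP_actual = Q̇_H/Ẇ = 3438/800.0 = 4.297.
In absolute terms T_C = 295.37 K and T_H = 323.87 K, so ΔT = 28.50 K.
COP_Carnot = T_H/ΔT = 323.87/28.50 = 11.36.
η_II = COP_actual/COP_Carnot = 4.297/11.36 = 0.3781.

0.378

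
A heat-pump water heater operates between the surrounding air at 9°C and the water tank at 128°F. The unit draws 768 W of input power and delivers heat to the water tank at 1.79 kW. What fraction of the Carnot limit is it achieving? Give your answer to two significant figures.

0.32

Converting, Q̇_H = 1.790 kW = 1790 W, so COP_actual = Q̇_H/Ẇ = 1790/768.0 = 2.331.
In absolute terms T_C = 282.15 K and T_H = 326.48 K, so ΔT = 44.33 K.
COP_Carnot = T_H/ΔT = 326.48/44.33 = 7.364.
η_II = COP_actual/COP_Carnot = 2.331/7.364 = 0.3165.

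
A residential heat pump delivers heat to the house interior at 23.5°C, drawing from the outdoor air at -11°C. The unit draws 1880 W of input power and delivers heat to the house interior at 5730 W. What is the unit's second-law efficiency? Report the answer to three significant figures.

0.354

COP_actual = Q̇_H/Ẇ = 5730/1880 = 3.048.
In absolute terms T_C = 262.15 K and T_H = 296.65 K, so ΔT = 34.50 K.
COP_Carnot = T_H/ΔT = 296.65/34.50 = 8.599.
η_II = COP_actual/COP_Carnot = 3.048/8.599 = 0.3545.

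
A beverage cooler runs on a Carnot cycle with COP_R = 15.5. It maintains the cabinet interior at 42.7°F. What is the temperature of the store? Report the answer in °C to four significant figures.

23.95 °C

COP_R = T_C/(T_H − T_C) gives T_H − T_C = T_C/COP.
With T_C = 279.09 K, T_H = 279.09 × (1 + 1/15.5) = 297.10 K.
Converting, 297.10 K = 23.95°C.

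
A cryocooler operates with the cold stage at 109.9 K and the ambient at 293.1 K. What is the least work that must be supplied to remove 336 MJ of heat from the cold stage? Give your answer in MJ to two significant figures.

560 MJ

The reservoir spacing is ΔT = 293.1 − 109.9 = 183.2 K.
The reversible limit is COP_R = T_C/ΔT = 0.5999, so W_min = Q_C/COP = Q_C·ΔT/T_C.
W_min = 336.0 × 183.2/109.90 = 560.1 MJ.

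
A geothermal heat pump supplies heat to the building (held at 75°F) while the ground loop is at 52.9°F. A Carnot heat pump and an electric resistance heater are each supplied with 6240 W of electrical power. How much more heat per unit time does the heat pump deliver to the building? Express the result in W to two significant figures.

In absolute terms T_C = 284.76 K and T_H = 297.04 K, so ΔT = 12.28 K.
COP_Carnot = T_H/ΔT = 297.04/12.28 = 24.19.
The heat pump delivers Q̇_H = COP × Ẇ = 151000 W; the resistance heater delivers Ẇ = 6240 W.
Extra = (COP − 1)·Ẇ = 144700 W.

140000 W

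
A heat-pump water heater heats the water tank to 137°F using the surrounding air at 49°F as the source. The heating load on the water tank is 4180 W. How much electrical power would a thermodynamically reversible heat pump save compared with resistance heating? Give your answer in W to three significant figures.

In absolute terms T_C = 282.59 K and T_H = 331.48 K, so ΔT = 48.89 K.
COP_Carnot = T_H/ΔT = 331.48/48.89 = 6.780.
Resistance heating needs Ẇ_res = Q̇_H = 4180 W; the reversible heat pump needs only Ẇ_hp = Q̇_H/COP = 616.5 W.
Saving = 4180 − 616.5 = 3564 W.

3560 W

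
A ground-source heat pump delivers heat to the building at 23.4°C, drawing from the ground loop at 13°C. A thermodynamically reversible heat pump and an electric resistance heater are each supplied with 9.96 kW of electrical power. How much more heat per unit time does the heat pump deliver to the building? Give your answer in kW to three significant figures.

274 kW

In absolute terms T_C = 286.15 K and T_H = 296.55 K, so ΔT = 10.40 K.
COP_Carnot = T_H/ΔT = 296.55/10.40 = 28.51.
The heat pump delivers Q̇_H = COP × Ẇ = 284.0 kW; the resistance heater delivers Ẇ = 9.960 kW.
Extra = (COP − 1)·Ẇ = 274.0 kW.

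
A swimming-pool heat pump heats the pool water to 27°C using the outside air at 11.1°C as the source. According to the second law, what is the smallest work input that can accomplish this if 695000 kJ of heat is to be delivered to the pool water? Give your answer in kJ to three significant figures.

36800 kJ

In absolute terms T_C = 284.25 K and T_H = 300.15 K, so ΔT = 15.90 K.
The reversible limit is COP_HP = T_H/ΔT = 18.88, so W_min = Q_H/COP = Q_H·ΔT/T_H.
W_min = 695000 × 15.90/300.15 = 36820 kJ.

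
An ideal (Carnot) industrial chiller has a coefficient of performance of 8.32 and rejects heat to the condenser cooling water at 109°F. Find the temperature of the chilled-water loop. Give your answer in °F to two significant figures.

For a Carnot refrigerator COP_R = T_C/(T_H − T_C), so T_C = COP·T_H/(1 + COP).
With T_H = 315.93 K, T_C = 8.32 × 315.93/9.320 = 282.03 K.
Converting, 282.03 K = 47.98°F.

48 °F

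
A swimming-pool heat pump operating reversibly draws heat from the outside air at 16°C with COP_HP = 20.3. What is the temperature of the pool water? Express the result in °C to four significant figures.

COP_HP = T_H/(T_H − T_C) rearranges to T_H = COP·T_C/(COP − 1).
With T_C = 289.15 K, T_H = 20.3 × 289.15/19.30 = 304.13 K.
Converting, 304.13 K = 30.98°C.

30.98 °C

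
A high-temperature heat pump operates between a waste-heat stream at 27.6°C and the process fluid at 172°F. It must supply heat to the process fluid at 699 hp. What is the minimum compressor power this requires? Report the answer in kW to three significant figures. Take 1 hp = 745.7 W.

74.5 kW

In absolute terms T_C = 300.75 K and T_H = 350.93 K, so ΔT = 50.18 K.
COP_Carnot = T_H/ΔT = 350.93/50.18 = 6.994.
Ẇ_min = Q̇/COP_Carnot = 699.0/6.994 = 99.95 hp = 74.53 kW.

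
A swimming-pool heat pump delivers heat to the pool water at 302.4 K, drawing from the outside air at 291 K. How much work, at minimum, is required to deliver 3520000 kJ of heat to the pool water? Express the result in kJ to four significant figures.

132700 kJ

The reservoir spacing is ΔT = 302.4 − 291 = 11.40 K.
The reversible limit is COP_HP = T_H/ΔT = 26.53, so W_min = Q_H/COP = Q_H·ΔT/T_H.
W_min = 3520000 × 11.40/302.40 = 132700 kJ.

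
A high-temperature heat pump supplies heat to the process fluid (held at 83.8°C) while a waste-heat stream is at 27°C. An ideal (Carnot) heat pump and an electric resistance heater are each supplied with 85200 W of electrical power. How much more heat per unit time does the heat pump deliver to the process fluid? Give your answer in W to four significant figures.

450200 W

In absolute terms T_C = 300.15 K and T_H = 356.95 K, so ΔT = 56.80 K.
COP_Carnot = T_H/ΔT = 356.95/56.80 = 6.284.
The heat pump delivers Q̇_H = COP × Ẇ = 535400 W; the resistance heater delivers Ẇ = 85200 W.
Extra = (COP − 1)·Ẇ = 450200 W.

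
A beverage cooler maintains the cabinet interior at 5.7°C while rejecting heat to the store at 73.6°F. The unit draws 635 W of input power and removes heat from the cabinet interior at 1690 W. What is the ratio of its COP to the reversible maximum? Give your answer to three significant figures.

0.166

COP_actual = Q̇_C/Ẇ = 1690/635.0 = 2.661.
In absolute terms T_C = 278.85 K and T_H = 296.26 K, so ΔT = 17.41 K.
COP_Carnot = T_C/ΔT = 278.85/17.41 = 16.02.
η_II = COP_actual/COP_Carnot = 2.661/16.02 = 0.1662.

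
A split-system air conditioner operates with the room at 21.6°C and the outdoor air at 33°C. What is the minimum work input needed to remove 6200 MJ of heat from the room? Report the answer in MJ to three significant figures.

In absolute terms T_C = 294.75 K and T_H = 306.15 K, so ΔT = 11.40 K.
The reversible limit is COP_R = T_C/ΔT = 25.86, so W_min = Q_C/COP = Q_C·ΔT/T_C.
W_min = 6200 × 11.40/294.75 = 239.8 MJ.

240 MJ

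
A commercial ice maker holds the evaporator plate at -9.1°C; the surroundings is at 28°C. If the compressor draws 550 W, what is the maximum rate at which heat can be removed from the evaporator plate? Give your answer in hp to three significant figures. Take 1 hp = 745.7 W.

5.25 hp

In absolute terms T_C = 264.05 K and T_H = 301.15 K, so ΔT = 37.10 K.
COP_Carnot = T_C/ΔT = 264.05/37.10 = 7.117.
Q̇_max = COP_Carnot × Ẇ = 7.117 × 550.0 W = 3914 W = 5.249 hp.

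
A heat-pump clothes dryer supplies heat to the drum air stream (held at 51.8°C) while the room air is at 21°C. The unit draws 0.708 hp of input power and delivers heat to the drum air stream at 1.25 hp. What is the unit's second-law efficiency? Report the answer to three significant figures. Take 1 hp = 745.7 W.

0.167

COP_actual = Q̇_H/Ẇ = 1.250/0.7080 = 1.766.
In absolute terms T_C = 294.15 K and T_H = 324.95 K, so ΔT = 30.80 K.
COP_Carnot = T_H/ΔT = 324.95/30.80 = 10.55.
η_II = COP_actual/COP_Carnot = 1.766/10.55 = 0.1673.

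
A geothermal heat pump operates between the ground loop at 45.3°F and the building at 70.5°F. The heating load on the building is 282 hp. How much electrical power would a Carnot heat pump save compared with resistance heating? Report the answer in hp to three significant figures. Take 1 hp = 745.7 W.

In absolute terms T_C = 280.54 K and T_H = 294.54 K, so ΔT = 14.00 K.
COP_Carnot = T_H/ΔT = 294.54/14.00 = 21.04.
Resistance heating needs Ẇ_res = Q̇_H = 282.0 hp; the reversible heat pump needs only Ẇ_hp = Q̇_H/COP = 13.40 hp.
Saving = 282.0 − 13.40 = 268.6 hp.

269 hp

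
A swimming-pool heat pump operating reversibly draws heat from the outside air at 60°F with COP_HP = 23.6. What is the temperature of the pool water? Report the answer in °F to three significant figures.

COP_HP = T_H/(T_H − T_C) rearranges to T_H = COP·T_C/(COP − 1).
With T_C = 288.71 K, T_H = 23.6 × 288.71/22.60 = 301.48 K.
Converting, 301.48 K = 82.99°F.

83.0 °F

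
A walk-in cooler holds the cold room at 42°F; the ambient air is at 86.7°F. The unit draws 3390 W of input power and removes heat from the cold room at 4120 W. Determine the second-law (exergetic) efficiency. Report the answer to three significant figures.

COP_actual = Q̇_C/Ẇ = 4120/3390 = 1.215.
In absolute terms T_C = 278.71 K and T_H = 303.54 K, so ΔT = 24.83 K.
COP_Carnot = T_C/ΔT = 278.71/24.83 = 11.22.
η_II = COP_actual/COP_Carnot = 1.215/11.22 = 0.1083.

0.108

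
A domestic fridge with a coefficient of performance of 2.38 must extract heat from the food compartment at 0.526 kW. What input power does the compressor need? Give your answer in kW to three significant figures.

Ẇ = Q̇_C/COP = 0.5260/2.38 = 0.2210 kW.

0.221 kW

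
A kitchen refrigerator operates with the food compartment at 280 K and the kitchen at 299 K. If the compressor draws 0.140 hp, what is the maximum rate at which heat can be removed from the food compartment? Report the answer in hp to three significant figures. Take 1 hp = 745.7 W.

2.06 hp

The reservoir spacing is ΔT = 299 − 280 = 19.00 K.
COP_Carnot = T_C/ΔT = 280.00/19.00 = 14.74.
Q̇_max = COP_Carnot × Ẇ = 14.74 × 0.1400 hp = 2.063 hp.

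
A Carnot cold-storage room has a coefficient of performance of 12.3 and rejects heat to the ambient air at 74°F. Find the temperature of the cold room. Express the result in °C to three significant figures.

For a Carnot refrigerator COP_R = T_C/(T_H − T_C), so T_C = COP·T_H/(1 + COP).
With T_H = 296.48 K, T_C = 12.3 × 296.48/13.30 = 274.19 K.
Converting, 274.19 K = 1.04°C.

1.04 °C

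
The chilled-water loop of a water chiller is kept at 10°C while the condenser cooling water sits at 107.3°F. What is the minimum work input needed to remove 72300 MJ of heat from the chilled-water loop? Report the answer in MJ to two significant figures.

In absolute terms T_C = 283.15 K and T_H = 314.98 K, so ΔT = 31.83 K.
The reversible limit is COP_R = T_C/ΔT = 8.895, so W_min = Q_C/COP = Q_C·ΔT/T_C.
W_min = 72300 × 31.83/283.15 = 8128 MJ.

8100 MJ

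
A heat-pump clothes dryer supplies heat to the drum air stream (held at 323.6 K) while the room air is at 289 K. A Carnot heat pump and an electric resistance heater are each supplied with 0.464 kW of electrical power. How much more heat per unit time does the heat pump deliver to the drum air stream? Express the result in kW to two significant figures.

3.9 kW

The reservoir spacing is ΔT = 323.6 − 289 = 34.60 K.
COP_Carnot = T_H/ΔT = 323.60/34.60 = 9.353.
The heat pump delivers Q̇_H = COP × Ẇ = 4.340 kW; the resistance heater delivers Ẇ = 0.4640 kW.
Extra = (COP − 1)·Ẇ = 3.876 kW.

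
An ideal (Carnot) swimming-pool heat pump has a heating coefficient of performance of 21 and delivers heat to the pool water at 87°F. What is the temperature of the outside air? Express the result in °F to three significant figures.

61.0 °F

COP_HP = T_H/(T_H − T_C) gives T_H − T_C = T_H/COP.
With T_H = 303.71 K, T_C = 303.71 × (1 − 1/21) = 289.24 K.
Converting, 289.24 K = 60.97°F.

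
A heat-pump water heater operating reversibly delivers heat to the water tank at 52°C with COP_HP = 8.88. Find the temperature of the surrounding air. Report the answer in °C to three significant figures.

COP_HP = T_H/(T_H − T_C) gives T_H − T_C = T_H/COP.
With T_H = 325.15 K, T_C = 325.15 × (1 − 1/8.88) = 288.53 K.
Converting, 288.53 K = 15.38°C.

15.4 °C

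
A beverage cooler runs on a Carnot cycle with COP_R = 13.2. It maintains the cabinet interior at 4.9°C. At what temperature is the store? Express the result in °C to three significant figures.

26.0 °C

COP_R = T_C/(T_H − T_C) gives T_H − T_C = T_C/COP.
With T_C = 278.05 K, T_H = 278.05 × (1 + 1/13.2) = 299.11 K.
Converting, 299.11 K = 25.96°C.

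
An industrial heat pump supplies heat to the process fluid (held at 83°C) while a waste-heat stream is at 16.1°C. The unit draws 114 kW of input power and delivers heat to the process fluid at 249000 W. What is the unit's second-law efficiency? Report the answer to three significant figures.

0.410

Converting, Q̇_H = 249000 W = 249.0 kW, so COP_actual = Q̇_H/Ẇ = 249.0/114.0 = 2.184.
In absolute terms T_C = 289.25 K and T_H = 356.15 K, so ΔT = 66.90 K.
COP_Carnot = T_H/ΔT = 356.15/66.90 = 5.324.
η_II = COP_actual/COP_Carnot = 2.184/5.324 = 0.4103.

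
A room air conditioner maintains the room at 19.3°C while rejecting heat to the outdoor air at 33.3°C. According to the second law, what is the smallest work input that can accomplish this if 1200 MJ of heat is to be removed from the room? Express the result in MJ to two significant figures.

In absolute terms T_C = 292.45 K and T_H = 306.45 K, so ΔT = 14.00 K.
The reversible limit is COP_R = T_C/ΔT = 20.89, so W_min = Q_C/COP = Q_C·ΔT/T_C.
W_min = 1200 × 14.00/292.45 = 57.45 MJ.

57 MJ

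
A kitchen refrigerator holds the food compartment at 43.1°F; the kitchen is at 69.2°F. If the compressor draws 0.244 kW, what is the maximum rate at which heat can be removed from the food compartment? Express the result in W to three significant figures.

4700 W

In absolute terms T_C = 279.32 K and T_H = 293.82 K, so ΔT = 14.50 K.
COP_Carnot = T_C/ΔT = 279.32/14.50 = 19.26.
Q̇_max = COP_Carnot × Ẇ = 19.26 × 0.2440 kW = 4.700 kW = 4700 W.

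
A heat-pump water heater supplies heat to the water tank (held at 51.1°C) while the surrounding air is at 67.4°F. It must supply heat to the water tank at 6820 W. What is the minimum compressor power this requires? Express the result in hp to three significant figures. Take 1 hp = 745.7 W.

0.887 hp

In absolute terms T_C = 292.82 K and T_H = 324.25 K, so ΔT = 31.43 K.
COP_Carnot = T_H/ΔT = 324.25/31.43 = 10.32.
Ẇ_min = Q̇/COP_Carnot = 6820/10.32 = 661.1 W = 0.8866 hp.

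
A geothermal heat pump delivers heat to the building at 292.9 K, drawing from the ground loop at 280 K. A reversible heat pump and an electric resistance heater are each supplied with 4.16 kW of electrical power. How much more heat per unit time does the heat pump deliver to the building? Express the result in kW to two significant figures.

90 kW

The reservoir spacing is ΔT = 292.9 − 280 = 12.90 K.
COP_Carnot = T_H/ΔT = 292.90/12.90 = 22.71.
The heat pump delivers Q̇_H = COP × Ẇ = 94.45 kW; the resistance heater delivers Ẇ = 4.160 kW.
Extra = (COP − 1)·Ẇ = 90.29 kW.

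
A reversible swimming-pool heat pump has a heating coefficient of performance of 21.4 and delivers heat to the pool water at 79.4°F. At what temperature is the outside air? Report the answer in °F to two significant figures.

54 °F

COP_HP = T_H/(T_H − T_C) gives T_H − T_C = T_H/COP.
With T_H = 299.48 K, T_C = 299.48 × (1 − 1/21.4) = 285.49 K.
Converting, 285.49 K = 54.21°F.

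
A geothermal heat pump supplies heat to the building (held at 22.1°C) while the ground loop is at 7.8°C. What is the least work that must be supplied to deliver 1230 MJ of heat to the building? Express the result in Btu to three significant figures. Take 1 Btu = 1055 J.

In absolute terms T_C = 280.95 K and T_H = 295.25 K, so ΔT = 14.30 K.
The reversible limit is COP_HP = T_H/ΔT = 20.65, so W_min = Q_H/COP = Q_H·ΔT/T_H.
W_min = 1230 × 14.30/295.25 = 59.57 MJ = 56470 Btu.

56500 Btu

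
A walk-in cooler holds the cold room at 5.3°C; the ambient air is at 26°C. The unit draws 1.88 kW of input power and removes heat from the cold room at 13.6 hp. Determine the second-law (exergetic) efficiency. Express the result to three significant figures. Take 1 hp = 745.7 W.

0.401

Converting, Q̇_C = 13.60 hp = 10.14 kW, so COP_actual = Q̇_C/Ẇ = 10.14/1.880 = 5.394.
In absolute terms T_C = 278.45 K and T_H = 299.15 K, so ΔT = 20.70 K.
COP_Carnot = T_C/ΔT = 278.45/20.70 = 13.45.
η_II = COP_actual/COP_Carnot = 5.394/13.45 = 0.4010.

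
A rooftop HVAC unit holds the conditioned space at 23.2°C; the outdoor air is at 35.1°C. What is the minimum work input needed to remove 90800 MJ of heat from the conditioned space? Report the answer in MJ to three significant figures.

In absolute terms T_C = 296.35 K and T_H = 308.25 K, so ΔT = 11.90 K.
The reversible limit is COP_R = T_C/ΔT = 24.90, so W_min = Q_C/COP = Q_C·ΔT/T_C.
W_min = 90800 × 11.90/296.35 = 3646 MJ.

3650 MJ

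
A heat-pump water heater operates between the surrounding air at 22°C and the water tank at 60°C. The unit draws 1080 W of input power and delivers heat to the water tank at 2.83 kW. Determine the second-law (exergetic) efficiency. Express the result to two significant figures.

0.30

Converting, Q̇_H = 2.830 kW = 2830 W, so COP_actual = Q̇_H/Ẇ = 2830/1080 = 2.620.
In absolute terms T_C = 295.15 K and T_H = 333.15 K, so ΔT = 38.00 K.
COP_Carnot = T_H/ΔT = 333.15/38.00 = 8.767.
η_II = COP_actual/COP_Carnot = 2.620/8.767 = 0.2989.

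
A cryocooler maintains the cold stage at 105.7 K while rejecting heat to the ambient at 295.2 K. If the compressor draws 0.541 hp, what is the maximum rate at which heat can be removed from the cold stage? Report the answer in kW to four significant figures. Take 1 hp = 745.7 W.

The reservoir spacing is ΔT = 295.2 − 105.7 = 189.5 K.
COP_Carnot = T_C/ΔT = 105.70/189.5 = 0.5578.
Q̇_max = COP_Carnot × Ẇ = 0.5578 × 0.5410 hp = 0.3018 hp = 0.2250 kW.

0.2250 kW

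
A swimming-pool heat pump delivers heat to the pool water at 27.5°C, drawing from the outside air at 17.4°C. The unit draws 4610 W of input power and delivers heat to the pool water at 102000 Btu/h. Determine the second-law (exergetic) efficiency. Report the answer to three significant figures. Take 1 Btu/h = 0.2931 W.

0.218

Converting, Q̇_H = 102000 Btu/h = 29900 W, so COP_actual = Q̇_H/Ẇ = 29900/4610 = 6.485.
In absolute terms T_C = 290.55 K and T_H = 300.65 K, so ΔT = 10.10 K.
COP_Carnot = T_H/ΔT = 300.65/10.10 = 29.77.
η_II = COP_actual/COP_Carnot = 6.485/29.77 = 0.2179.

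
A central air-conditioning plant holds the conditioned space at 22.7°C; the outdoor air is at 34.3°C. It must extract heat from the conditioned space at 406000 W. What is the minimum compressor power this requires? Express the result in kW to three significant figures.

In absolute terms T_C = 295.85 K and T_H = 307.45 K, so ΔT = 11.60 K.
COP_Carnot = T_C/ΔT = 295.85/11.60 = 25.50.
Ẇ_min = Q̇/COP_Carnot = 406000/25.50 = 15920 W = 15.92 kW.

15.9 kW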